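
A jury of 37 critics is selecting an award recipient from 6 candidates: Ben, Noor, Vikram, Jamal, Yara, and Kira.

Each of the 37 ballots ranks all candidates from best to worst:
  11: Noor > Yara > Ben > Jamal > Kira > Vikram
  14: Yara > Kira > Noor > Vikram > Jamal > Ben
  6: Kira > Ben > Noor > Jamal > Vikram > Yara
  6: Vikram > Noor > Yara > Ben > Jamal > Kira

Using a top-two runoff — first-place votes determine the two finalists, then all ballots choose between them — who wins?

Noor

Round 1 first-place votes: Ben 0, Noor 11, Vikram 6, Jamal 0, Yara 14, Kira 6. Yara and Noor advance.
Runoff: Yara is ranked above Noor on 14 ballots, Noor above Yara on 23.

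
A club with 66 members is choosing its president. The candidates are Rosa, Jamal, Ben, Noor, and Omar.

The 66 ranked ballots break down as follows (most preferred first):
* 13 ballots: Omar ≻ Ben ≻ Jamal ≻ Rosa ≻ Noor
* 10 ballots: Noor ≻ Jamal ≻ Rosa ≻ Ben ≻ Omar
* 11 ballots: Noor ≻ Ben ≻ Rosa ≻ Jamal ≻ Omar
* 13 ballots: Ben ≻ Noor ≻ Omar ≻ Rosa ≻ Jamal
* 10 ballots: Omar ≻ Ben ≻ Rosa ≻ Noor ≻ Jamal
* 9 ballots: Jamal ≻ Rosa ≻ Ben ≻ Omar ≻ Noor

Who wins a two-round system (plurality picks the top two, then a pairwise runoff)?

Noor

Round 1 first-place votes: Rosa 0, Jamal 9, Ben 13, Noor 21, Omar 23. Omar and Noor advance.
Runoff: Omar is ranked above Noor on 32 ballots, Noor above Omar on 34.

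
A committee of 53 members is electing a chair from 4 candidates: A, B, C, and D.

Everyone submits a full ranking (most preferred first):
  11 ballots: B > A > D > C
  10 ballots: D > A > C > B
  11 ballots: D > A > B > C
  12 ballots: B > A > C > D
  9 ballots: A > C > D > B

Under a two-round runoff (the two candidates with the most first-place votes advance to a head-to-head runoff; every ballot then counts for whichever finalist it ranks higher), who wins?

D

Round 1 first-place votes: A 9, B 23, C 0, D 21. B and D advance.
Runoff: B is ranked above D on 23 ballots, D above B on 30.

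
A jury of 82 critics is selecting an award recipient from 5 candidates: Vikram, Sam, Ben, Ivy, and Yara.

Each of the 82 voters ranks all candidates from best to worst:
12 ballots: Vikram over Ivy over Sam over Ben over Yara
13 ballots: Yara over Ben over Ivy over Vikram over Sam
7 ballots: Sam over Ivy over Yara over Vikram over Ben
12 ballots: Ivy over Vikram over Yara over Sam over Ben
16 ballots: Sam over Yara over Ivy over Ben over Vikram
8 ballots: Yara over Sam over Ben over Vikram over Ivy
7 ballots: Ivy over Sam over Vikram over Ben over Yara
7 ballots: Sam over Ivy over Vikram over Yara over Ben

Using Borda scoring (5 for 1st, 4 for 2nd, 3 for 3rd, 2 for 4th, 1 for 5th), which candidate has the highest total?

Ivy

Vikram: 12×5 + 13×2 + 7×2 + 12×4 + 16×1 + 8×2 + 7×3 + 7×3 = 222
Sam: 12×3 + 13×1 + 7×5 + 12×2 + 16×5 + 8×4 + 7×4 + 7×5 = 283
Ben: 12×2 + 13×4 + 7×1 + 12×1 + 16×2 + 8×3 + 7×2 + 7×1 = 172
Ivy: 12×4 + 13×3 + 7×4 + 12×5 + 16×3 + 8×1 + 7×5 + 7×4 = 294
Yara: 12×1 + 13×5 + 7×3 + 12×3 + 16×4 + 8×5 + 7×1 + 7×2 = 259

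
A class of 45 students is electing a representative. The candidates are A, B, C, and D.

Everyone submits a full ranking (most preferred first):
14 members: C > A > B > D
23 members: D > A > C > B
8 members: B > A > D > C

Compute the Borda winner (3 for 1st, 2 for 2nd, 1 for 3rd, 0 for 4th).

A: 14×2 + 23×2 + 8×2 = 90
B: 14×1 + 23×0 + 8×3 = 38
C: 14×3 + 23×1 + 8×0 = 65
D: 14×0 + 23×3 + 8×1 = 77

A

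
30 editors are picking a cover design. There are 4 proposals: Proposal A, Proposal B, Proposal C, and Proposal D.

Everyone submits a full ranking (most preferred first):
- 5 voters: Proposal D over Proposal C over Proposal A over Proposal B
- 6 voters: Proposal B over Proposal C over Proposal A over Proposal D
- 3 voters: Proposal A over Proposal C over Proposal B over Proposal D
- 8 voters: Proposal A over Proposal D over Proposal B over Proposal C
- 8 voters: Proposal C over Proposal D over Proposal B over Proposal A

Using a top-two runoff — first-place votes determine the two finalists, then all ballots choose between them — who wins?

Round 1 first-place votes: Proposal A 11, Proposal B 6, Proposal C 8, Proposal D 5. Proposal A and Proposal C advance.
Runoff: Proposal A is ranked above Proposal C on 11 ballots, Proposal C above Proposal A on 19.

Proposal C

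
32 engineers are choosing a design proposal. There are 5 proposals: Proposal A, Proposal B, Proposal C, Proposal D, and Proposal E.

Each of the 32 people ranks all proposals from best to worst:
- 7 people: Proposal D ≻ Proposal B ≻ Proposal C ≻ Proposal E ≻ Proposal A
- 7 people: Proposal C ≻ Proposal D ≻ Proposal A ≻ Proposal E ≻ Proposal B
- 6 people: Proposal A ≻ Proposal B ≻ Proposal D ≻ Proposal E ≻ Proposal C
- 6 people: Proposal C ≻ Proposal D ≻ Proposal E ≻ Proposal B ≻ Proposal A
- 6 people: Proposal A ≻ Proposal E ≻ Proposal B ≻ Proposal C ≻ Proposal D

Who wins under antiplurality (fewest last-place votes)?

Proposal E

Last-place votes: Proposal A 13, Proposal B 7, Proposal C 6, Proposal D 6, Proposal E 0.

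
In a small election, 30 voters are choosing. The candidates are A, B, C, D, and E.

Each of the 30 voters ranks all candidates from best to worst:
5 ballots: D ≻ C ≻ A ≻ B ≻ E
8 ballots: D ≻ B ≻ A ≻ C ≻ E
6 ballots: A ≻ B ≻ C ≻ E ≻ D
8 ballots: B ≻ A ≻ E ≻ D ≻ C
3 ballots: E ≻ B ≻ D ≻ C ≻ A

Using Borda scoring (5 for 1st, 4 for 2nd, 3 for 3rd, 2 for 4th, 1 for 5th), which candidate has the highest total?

B

A: 5×3 + 8×3 + 6×5 + 8×4 + 3×1 = 104
B: 5×2 + 8×4 + 6×4 + 8×5 + 3×4 = 118
C: 5×4 + 8×2 + 6×3 + 8×1 + 3×2 = 68
D: 5×5 + 8×5 + 6×1 + 8×2 + 3×3 = 96
E: 5×1 + 8×1 + 6×2 + 8×3 + 3×5 = 64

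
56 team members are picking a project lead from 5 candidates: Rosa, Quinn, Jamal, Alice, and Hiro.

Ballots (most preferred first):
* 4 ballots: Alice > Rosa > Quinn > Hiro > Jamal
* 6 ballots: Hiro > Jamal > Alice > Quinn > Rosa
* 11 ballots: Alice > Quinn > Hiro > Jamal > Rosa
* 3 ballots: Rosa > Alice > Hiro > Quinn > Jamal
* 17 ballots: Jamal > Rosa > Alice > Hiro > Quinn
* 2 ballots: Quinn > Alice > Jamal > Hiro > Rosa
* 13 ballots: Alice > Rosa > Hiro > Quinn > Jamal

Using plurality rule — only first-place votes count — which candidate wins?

Alice

First-place votes: Rosa 3, Quinn 2, Jamal 17, Alice 28, Hiro 6.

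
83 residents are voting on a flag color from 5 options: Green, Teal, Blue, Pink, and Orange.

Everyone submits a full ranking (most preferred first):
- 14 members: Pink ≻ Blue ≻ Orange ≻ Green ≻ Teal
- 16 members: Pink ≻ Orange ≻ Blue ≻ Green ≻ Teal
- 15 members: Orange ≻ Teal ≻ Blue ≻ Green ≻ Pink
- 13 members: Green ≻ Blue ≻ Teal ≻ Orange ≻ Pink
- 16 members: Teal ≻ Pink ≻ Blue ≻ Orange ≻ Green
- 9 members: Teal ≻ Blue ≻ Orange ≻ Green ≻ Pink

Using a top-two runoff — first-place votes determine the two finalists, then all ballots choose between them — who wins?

Round 1 first-place votes: Green 13, Teal 25, Blue 0, Pink 30, Orange 15. Pink and Teal advance.
Runoff: Pink is ranked above Teal on 30 ballots, Teal above Pink on 53.

Teal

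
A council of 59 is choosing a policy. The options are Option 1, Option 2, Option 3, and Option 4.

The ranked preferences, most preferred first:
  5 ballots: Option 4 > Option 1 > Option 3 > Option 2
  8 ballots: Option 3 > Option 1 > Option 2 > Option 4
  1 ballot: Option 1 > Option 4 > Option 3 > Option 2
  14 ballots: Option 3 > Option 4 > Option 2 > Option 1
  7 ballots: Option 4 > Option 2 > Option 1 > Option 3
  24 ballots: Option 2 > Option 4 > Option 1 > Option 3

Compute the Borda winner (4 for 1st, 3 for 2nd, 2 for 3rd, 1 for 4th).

Option 1: 5×3 + 8×3 + 1×4 + 14×1 + 7×2 + 24×2 = 119
Option 2: 5×1 + 8×2 + 1×1 + 14×2 + 7×3 + 24×4 = 167
Option 3: 5×2 + 8×4 + 1×2 + 14×4 + 7×1 + 24×1 = 131
Option 4: 5×4 + 8×1 + 1×3 + 14×3 + 7×4 + 24×3 = 173

Option 4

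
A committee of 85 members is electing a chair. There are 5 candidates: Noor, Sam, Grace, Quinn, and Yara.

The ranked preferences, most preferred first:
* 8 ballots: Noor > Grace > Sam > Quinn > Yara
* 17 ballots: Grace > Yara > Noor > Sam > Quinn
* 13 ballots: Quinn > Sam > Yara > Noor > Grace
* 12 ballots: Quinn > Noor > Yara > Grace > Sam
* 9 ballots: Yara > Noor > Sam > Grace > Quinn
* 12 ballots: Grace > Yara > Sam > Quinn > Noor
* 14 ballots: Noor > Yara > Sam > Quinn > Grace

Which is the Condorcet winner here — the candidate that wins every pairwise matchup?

Yara vs Noor: 51–34
Yara vs Sam: 64–21
Yara vs Grace: 48–37
Yara vs Quinn: 52–33
Yara beats every other candidate.

Yara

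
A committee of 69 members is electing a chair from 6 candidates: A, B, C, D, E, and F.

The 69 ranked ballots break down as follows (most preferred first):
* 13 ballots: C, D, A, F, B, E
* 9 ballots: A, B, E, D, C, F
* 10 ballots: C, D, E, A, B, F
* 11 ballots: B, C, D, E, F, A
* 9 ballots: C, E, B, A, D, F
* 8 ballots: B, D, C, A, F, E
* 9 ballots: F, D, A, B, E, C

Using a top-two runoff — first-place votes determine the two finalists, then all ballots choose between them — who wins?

B

Round 1 first-place votes: A 9, B 19, C 32, D 0, E 0, F 9. C and B advance.
Runoff: C is ranked above B on 32 ballots, B above C on 37.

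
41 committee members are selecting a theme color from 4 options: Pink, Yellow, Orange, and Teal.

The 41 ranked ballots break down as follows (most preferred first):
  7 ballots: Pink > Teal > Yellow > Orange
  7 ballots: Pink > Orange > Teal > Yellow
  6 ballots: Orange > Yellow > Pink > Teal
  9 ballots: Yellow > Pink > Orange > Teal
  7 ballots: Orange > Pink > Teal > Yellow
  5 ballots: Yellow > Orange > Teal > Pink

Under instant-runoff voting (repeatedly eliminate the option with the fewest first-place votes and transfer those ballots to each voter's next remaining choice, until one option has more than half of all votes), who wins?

Round 1: Pink 14, Yellow 14, Orange 13, Teal 0. Teal eliminated.
Round 2: Pink 14, Yellow 14, Orange 13. Orange eliminated.
Round 3: Pink 21, Yellow 20. Pink has a majority (≥21).

Pink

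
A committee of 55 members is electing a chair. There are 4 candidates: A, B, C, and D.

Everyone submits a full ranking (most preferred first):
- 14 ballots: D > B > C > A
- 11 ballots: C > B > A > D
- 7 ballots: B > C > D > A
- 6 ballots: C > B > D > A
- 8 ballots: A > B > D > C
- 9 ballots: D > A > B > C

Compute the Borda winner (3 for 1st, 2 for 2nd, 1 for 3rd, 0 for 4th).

A: 14×0 + 11×1 + 7×0 + 6×0 + 8×3 + 9×2 = 53
B: 14×2 + 11×2 + 7×3 + 6×2 + 8×2 + 9×1 = 108
C: 14×1 + 11×3 + 7×2 + 6×3 + 8×0 + 9×0 = 79
D: 14×3 + 11×0 + 7×1 + 6×1 + 8×1 + 9×3 = 90

B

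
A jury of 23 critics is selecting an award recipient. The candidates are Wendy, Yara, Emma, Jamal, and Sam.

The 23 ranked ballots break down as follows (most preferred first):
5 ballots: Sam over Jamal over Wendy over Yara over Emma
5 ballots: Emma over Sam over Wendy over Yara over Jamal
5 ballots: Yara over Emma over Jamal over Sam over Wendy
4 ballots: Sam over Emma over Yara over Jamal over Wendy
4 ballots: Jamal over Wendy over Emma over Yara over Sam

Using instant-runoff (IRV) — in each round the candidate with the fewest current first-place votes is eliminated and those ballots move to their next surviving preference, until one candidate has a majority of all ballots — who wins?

Round 1: Wendy 0, Yara 5, Emma 5, Jamal 4, Sam 9. Wendy eliminated.
Round 2: Yara 5, Emma 5, Jamal 4, Sam 9. Jamal eliminated.
Round 3: Yara 5, Emma 9, Sam 9. Yara eliminated.
Round 4: Emma 14, Sam 9. Emma has a majority (≥12).

Emma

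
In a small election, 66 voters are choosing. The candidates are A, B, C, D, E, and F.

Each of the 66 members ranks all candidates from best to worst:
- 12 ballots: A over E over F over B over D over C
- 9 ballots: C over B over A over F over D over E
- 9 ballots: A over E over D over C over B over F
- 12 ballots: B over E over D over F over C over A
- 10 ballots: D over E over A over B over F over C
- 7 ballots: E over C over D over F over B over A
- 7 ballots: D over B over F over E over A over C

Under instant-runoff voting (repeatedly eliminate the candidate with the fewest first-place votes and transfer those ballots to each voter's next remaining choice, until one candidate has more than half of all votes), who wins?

D

Round 1: A 21, B 12, C 9, D 17, E 7, F 0. F eliminated.
Round 2: A 21, B 12, C 9, D 17, E 7. E eliminated.
Round 3: A 21, B 12, C 16, D 17. B eliminated.
Round 4: A 21, C 16, D 29. C eliminated.
Round 5: A 30, D 36. D has a majority (≥34).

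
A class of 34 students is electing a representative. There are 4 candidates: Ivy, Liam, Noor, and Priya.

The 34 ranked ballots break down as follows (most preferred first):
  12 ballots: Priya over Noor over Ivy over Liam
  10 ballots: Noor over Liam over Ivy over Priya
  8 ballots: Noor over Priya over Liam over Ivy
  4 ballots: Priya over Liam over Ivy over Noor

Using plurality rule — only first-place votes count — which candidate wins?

First-place votes: Ivy 0, Liam 0, Noor 18, Priya 16.

Noor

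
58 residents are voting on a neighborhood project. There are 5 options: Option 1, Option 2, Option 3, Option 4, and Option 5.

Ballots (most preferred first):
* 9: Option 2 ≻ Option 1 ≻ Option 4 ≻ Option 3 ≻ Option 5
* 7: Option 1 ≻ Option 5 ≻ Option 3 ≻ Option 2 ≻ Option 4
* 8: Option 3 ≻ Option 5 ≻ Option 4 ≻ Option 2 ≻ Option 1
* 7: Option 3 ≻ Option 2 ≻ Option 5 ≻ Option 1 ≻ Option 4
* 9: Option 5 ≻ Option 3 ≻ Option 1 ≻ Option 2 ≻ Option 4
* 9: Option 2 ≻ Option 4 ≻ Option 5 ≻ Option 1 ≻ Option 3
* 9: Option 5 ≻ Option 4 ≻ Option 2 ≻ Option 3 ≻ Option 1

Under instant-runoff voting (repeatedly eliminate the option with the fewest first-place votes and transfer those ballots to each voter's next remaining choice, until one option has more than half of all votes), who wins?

Option 5

Round 1: Option 1 7, Option 2 18, Option 3 15, Option 4 0, Option 5 18. Option 4 eliminated.
Round 2: Option 1 7, Option 2 18, Option 3 15, Option 5 18. Option 1 eliminated.
Round 3: Option 2 18, Option 3 15, Option 5 25. Option 3 eliminated.
Round 4: Option 2 25, Option 5 33. Option 5 has a majority (≥30).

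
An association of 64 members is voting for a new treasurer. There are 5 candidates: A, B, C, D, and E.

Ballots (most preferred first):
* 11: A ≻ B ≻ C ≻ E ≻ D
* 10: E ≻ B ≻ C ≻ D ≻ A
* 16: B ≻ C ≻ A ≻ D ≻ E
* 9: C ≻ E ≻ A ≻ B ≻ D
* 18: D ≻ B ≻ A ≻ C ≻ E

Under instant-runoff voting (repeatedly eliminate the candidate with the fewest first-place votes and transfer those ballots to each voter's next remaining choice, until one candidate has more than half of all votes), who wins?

B

Round 1: A 11, B 16, C 9, D 18, E 10. C eliminated.
Round 2: A 11, B 16, D 18, E 19. A eliminated.
Round 3: B 27, D 18, E 19. D eliminated.
Round 4: B 45, E 19. B has a majority (≥33).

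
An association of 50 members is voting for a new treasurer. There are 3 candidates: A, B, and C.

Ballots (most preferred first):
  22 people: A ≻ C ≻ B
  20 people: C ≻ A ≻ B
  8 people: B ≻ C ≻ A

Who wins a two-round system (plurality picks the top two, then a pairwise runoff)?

Round 1 first-place votes: A 22, B 8, C 20. A and C advance.
Runoff: A is ranked above C on 22 ballots, C above A on 28.

C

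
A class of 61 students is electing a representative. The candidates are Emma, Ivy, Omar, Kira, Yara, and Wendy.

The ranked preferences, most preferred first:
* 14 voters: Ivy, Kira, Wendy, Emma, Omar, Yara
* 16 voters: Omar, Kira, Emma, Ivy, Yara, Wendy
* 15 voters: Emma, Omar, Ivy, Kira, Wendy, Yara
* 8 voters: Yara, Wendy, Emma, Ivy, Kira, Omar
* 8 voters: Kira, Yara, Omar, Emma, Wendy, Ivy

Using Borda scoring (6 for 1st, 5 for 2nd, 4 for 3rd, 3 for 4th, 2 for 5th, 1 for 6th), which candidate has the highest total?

Emma: 14×3 + 16×4 + 15×6 + 8×4 + 8×3 = 252
Ivy: 14×6 + 16×3 + 15×4 + 8×3 + 8×1 = 224
Omar: 14×2 + 16×6 + 15×5 + 8×1 + 8×4 = 239
Kira: 14×5 + 16×5 + 15×3 + 8×2 + 8×6 = 259
Yara: 14×1 + 16×2 + 15×1 + 8×6 + 8×5 = 149
Wendy: 14×4 + 16×1 + 15×2 + 8×5 + 8×2 = 158

Kira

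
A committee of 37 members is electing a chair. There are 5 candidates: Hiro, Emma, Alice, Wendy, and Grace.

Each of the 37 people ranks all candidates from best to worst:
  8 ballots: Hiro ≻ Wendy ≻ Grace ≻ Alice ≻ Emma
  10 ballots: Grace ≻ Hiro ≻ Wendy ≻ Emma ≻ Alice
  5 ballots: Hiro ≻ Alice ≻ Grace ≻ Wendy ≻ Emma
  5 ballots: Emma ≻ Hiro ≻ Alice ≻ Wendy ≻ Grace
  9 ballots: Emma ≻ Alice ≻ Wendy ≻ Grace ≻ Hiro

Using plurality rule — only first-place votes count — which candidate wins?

First-place votes: Hiro 13, Emma 14, Alice 0, Wendy 0, Grace 10.

Emma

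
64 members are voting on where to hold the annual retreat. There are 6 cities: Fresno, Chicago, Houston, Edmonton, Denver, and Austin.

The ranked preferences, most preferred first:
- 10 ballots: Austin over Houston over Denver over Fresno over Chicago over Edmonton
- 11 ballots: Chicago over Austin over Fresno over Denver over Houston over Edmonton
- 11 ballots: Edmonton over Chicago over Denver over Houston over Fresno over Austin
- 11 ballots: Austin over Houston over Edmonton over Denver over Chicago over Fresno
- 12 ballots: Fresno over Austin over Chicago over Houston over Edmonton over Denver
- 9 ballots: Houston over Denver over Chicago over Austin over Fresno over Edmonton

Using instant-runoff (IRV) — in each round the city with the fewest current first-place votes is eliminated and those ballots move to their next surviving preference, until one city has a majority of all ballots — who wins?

Austin

Round 1: Fresno 12, Chicago 11, Houston 9, Edmonton 11, Denver 0, Austin 21. Denver eliminated.
Round 2: Fresno 12, Chicago 11, Houston 9, Edmonton 11, Austin 21. Houston eliminated.
Round 3: Fresno 12, Chicago 20, Edmonton 11, Austin 21. Edmonton eliminated.
Round 4: Fresno 12, Chicago 31, Austin 21. Fresno eliminated.
Round 5: Chicago 31, Austin 33. Austin has a majority (≥33).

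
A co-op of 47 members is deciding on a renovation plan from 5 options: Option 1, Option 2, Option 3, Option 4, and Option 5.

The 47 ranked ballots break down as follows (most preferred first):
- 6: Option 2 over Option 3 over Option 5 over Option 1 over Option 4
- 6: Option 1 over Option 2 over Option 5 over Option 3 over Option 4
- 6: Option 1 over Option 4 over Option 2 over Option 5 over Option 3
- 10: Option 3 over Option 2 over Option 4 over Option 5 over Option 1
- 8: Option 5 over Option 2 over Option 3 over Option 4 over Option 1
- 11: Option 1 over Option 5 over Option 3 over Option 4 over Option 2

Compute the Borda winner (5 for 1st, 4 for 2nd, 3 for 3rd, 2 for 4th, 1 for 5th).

Option 2

Option 1: 6×2 + 6×5 + 6×5 + 10×1 + 8×1 + 11×5 = 145
Option 2: 6×5 + 6×4 + 6×3 + 10×4 + 8×4 + 11×1 = 155
Option 3: 6×4 + 6×2 + 6×1 + 10×5 + 8×3 + 11×3 = 149
Option 4: 6×1 + 6×1 + 6×4 + 10×3 + 8×2 + 11×2 = 104
Option 5: 6×3 + 6×3 + 6×2 + 10×2 + 8×5 + 11×4 = 152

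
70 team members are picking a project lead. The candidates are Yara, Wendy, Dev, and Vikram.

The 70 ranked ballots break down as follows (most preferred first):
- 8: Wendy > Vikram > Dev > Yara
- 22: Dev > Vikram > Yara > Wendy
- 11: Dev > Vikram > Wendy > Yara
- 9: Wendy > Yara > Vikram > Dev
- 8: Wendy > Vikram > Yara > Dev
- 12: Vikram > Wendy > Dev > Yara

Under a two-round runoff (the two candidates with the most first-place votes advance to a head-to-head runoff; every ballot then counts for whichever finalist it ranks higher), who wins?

Wendy

Round 1 first-place votes: Yara 0, Wendy 25, Dev 33, Vikram 12. Dev and Wendy advance.
Runoff: Dev is ranked above Wendy on 33 ballots, Wendy above Dev on 37.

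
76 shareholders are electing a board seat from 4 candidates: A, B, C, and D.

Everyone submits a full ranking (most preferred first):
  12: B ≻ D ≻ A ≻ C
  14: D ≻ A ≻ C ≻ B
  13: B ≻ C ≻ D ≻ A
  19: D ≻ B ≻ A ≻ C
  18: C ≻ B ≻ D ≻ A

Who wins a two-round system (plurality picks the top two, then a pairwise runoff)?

B

Round 1 first-place votes: A 0, B 25, C 18, D 33. D and B advance.
Runoff: D is ranked above B on 33 ballots, B above D on 43.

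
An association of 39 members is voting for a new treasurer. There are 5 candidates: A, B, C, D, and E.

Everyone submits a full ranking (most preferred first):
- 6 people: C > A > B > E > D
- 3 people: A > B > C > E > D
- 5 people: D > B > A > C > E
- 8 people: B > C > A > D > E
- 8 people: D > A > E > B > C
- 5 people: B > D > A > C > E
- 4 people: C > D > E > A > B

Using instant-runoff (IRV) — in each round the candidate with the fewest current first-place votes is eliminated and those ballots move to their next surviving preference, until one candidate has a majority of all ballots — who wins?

B

Round 1: A 3, B 13, C 10, D 13, E 0. E eliminated.
Round 2: A 3, B 13, C 10, D 13. A eliminated.
Round 3: B 16, C 10, D 13. C eliminated.
Round 4: B 22, D 17. B has a majority (≥20).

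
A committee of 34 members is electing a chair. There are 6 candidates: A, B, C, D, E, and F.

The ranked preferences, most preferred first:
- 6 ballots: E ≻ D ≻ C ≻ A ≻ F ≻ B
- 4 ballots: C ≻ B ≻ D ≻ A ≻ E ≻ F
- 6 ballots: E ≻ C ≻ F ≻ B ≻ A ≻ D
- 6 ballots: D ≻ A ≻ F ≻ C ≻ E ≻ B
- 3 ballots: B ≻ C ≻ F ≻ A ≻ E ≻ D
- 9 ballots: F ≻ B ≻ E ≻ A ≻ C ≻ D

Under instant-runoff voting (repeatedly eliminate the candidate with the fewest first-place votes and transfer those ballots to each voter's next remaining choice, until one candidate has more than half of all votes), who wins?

Round 1: A 0, B 3, C 4, D 6, E 12, F 9. A eliminated.
Round 2: B 3, C 4, D 6, E 12, F 9. B eliminated.
Round 3: C 7, D 6, E 12, F 9. D eliminated.
Round 4: C 7, E 12, F 15. C eliminated.
Round 5: E 16, F 18. F has a majority (≥18).

F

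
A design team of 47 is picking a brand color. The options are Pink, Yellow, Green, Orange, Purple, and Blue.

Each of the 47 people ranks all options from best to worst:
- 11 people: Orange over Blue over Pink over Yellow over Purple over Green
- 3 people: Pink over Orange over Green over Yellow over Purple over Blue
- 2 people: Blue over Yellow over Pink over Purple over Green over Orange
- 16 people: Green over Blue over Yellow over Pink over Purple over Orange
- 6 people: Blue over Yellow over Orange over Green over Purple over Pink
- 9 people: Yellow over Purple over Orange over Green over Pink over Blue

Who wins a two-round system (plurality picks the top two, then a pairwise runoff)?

Orange

Round 1 first-place votes: Pink 3, Yellow 9, Green 16, Orange 11, Purple 0, Blue 8. Green and Orange advance.
Runoff: Green is ranked above Orange on 18 ballots, Orange above Green on 29.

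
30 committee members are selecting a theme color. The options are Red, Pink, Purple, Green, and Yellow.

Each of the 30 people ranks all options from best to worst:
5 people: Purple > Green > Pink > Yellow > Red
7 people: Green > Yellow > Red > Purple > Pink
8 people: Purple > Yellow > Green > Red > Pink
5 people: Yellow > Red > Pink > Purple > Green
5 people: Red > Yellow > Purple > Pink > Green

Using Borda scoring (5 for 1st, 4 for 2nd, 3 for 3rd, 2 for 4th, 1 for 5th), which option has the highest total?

Red: 5×1 + 7×3 + 8×2 + 5×4 + 5×5 = 87
Pink: 5×3 + 7×1 + 8×1 + 5×3 + 5×2 = 55
Purple: 5×5 + 7×2 + 8×5 + 5×2 + 5×3 = 104
Green: 5×4 + 7×5 + 8×3 + 5×1 + 5×1 = 89
Yellow: 5×2 + 7×4 + 8×4 + 5×5 + 5×4 = 115

Yellow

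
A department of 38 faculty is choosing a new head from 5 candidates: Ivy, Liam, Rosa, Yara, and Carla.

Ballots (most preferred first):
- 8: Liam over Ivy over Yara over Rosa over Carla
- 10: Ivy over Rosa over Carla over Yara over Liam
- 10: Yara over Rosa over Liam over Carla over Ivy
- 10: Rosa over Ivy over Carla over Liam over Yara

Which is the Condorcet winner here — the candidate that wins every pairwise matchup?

Rosa

Rosa vs Ivy: 20–18
Rosa vs Liam: 30–8
Rosa vs Yara: 20–18
Rosa vs Carla: 38–0
Rosa beats every other candidate.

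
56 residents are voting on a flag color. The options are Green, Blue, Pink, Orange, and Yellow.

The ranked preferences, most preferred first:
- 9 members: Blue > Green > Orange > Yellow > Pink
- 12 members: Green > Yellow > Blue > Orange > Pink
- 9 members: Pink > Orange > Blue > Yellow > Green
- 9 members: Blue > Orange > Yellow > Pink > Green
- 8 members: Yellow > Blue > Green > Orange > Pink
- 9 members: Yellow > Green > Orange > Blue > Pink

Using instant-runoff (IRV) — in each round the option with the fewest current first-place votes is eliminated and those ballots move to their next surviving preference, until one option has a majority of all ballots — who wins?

Yellow

Round 1: Green 12, Blue 18, Pink 9, Orange 0, Yellow 17. Orange eliminated.
Round 2: Green 12, Blue 18, Pink 9, Yellow 17. Pink eliminated.
Round 3: Green 12, Blue 27, Yellow 17. Green eliminated.
Round 4: Blue 27, Yellow 29. Yellow has a majority (≥29).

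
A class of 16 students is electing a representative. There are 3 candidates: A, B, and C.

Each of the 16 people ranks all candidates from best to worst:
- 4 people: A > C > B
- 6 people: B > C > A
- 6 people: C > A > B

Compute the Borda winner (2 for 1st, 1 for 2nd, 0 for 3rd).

C

A: 4×2 + 6×0 + 6×1 = 14
B: 4×0 + 6×2 + 6×0 = 12
C: 4×1 + 6×1 + 6×2 = 22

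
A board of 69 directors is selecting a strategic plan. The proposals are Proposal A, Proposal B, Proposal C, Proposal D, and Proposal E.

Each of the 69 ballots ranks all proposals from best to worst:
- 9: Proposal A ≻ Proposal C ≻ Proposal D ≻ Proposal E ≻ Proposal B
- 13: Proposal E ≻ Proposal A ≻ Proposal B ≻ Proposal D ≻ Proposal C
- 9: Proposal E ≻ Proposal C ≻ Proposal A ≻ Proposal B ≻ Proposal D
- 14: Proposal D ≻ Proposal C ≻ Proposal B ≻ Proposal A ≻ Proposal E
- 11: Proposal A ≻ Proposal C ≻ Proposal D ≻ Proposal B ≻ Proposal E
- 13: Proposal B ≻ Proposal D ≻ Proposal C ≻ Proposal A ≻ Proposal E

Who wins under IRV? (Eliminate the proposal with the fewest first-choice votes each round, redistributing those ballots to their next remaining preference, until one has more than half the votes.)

Proposal D

Round 1: Proposal A 20, Proposal B 13, Proposal C 0, Proposal D 14, Proposal E 22. Proposal C eliminated.
Round 2: Proposal A 20, Proposal B 13, Proposal D 14, Proposal E 22. Proposal B eliminated.
Round 3: Proposal A 20, Proposal D 27, Proposal E 22. Proposal A eliminated.
Round 4: Proposal D 47, Proposal E 22. Proposal D has a majority (≥35).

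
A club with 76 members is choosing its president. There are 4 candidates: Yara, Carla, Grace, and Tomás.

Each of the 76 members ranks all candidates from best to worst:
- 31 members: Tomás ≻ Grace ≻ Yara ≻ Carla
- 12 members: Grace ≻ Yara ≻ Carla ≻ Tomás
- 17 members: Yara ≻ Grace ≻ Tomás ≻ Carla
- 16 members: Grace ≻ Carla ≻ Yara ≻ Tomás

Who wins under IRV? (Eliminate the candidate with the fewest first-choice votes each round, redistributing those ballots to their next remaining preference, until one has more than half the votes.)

Round 1: Yara 17, Carla 0, Grace 28, Tomás 31. Carla eliminated.
Round 2: Yara 17, Grace 28, Tomás 31. Yara eliminated.
Round 3: Grace 45, Tomás 31. Grace has a majority (≥39).

Grace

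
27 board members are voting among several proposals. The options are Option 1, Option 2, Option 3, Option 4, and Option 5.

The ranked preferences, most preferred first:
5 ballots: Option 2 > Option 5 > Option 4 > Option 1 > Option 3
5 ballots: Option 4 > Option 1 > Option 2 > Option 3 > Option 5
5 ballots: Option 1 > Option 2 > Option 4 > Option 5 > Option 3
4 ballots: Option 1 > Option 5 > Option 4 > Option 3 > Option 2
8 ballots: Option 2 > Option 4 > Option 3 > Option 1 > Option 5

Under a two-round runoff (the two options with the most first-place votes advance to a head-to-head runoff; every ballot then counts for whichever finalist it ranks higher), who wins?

Option 1

Round 1 first-place votes: Option 1 9, Option 2 13, Option 3 0, Option 4 5, Option 5 0. Option 2 and Option 1 advance.
Runoff: Option 2 is ranked above Option 1 on 13 ballots, Option 1 above Option 2 on 14.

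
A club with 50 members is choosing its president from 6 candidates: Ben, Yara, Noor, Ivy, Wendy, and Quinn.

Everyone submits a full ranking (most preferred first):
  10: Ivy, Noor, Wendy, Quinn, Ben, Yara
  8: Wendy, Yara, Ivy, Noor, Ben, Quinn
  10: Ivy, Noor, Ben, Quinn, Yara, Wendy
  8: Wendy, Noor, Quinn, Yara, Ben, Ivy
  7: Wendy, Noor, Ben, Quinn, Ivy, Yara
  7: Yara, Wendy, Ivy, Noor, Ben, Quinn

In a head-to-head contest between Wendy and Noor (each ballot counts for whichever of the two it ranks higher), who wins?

Wendy is ranked above Noor on 30 ballots; Noor above Wendy on 20.

Wendy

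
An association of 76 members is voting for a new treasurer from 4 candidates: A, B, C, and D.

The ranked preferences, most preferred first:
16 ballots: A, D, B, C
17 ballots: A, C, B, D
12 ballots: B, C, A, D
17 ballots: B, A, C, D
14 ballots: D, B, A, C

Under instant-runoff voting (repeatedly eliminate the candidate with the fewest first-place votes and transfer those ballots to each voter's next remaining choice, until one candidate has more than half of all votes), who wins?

Round 1: A 33, B 29, C 0, D 14. C eliminated.
Round 2: A 33, B 29, D 14. D eliminated.
Round 3: A 33, B 43. B has a majority (≥39).

B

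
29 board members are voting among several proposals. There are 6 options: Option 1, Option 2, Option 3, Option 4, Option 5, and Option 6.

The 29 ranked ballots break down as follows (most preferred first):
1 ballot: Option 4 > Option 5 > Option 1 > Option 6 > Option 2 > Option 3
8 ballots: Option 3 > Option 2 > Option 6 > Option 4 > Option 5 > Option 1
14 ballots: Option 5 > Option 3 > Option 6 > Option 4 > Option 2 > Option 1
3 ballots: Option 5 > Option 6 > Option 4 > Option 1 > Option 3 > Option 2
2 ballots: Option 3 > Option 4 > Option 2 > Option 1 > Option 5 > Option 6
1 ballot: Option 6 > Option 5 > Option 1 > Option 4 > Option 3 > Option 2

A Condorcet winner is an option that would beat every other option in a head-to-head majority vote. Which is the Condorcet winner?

Option 5 vs Option 1: 27–2
Option 5 vs Option 2: 19–10
Option 5 vs Option 3: 19–10
Option 5 vs Option 4: 18–11
Option 5 vs Option 6: 20–9
Option 5 beats every other option.

Option 5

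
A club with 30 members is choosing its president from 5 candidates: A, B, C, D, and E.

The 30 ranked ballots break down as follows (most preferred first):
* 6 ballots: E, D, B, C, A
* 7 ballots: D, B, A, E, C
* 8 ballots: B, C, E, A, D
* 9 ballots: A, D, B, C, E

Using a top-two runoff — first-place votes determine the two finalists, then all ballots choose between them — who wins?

B

Round 1 first-place votes: A 9, B 8, C 0, D 7, E 6. A and B advance.
Runoff: A is ranked above B on 9 ballots, B above A on 21.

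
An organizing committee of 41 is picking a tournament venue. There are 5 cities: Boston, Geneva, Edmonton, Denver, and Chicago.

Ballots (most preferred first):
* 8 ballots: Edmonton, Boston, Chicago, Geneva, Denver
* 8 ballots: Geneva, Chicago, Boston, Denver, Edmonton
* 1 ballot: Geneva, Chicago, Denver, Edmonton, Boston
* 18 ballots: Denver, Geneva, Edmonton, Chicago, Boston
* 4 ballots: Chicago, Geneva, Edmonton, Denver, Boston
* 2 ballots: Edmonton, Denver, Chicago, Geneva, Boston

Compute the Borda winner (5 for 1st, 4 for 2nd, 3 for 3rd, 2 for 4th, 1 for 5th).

Geneva

Boston: 8×4 + 8×3 + 1×1 + 18×1 + 4×1 + 2×1 = 81
Geneva: 8×2 + 8×5 + 1×5 + 18×4 + 4×4 + 2×2 = 153
Edmonton: 8×5 + 8×1 + 1×2 + 18×3 + 4×3 + 2×5 = 126
Denver: 8×1 + 8×2 + 1×3 + 18×5 + 4×2 + 2×4 = 133
Chicago: 8×3 + 8×4 + 1×4 + 18×2 + 4×5 + 2×3 = 122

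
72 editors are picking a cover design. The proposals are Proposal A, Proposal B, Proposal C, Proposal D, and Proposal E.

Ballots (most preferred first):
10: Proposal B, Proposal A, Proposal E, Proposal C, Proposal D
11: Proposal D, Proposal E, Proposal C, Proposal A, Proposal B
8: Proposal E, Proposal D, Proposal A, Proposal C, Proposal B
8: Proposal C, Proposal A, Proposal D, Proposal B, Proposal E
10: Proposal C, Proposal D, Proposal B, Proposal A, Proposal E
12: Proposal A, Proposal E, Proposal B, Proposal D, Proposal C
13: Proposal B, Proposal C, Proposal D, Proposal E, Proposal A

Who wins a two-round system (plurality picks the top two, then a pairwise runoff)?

Round 1 first-place votes: Proposal A 12, Proposal B 23, Proposal C 18, Proposal D 11, Proposal E 8. Proposal B and Proposal C advance.
Runoff: Proposal B is ranked above Proposal C on 35 ballots, Proposal C above Proposal B on 37.

Proposal C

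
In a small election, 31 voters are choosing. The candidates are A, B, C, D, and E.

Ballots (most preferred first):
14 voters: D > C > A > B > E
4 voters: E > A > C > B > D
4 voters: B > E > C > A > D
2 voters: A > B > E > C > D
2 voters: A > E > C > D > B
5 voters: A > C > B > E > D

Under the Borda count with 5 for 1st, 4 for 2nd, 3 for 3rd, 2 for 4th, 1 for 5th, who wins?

A

A: 14×3 + 4×4 + 4×2 + 2×5 + 2×5 + 5×5 = 111
B: 14×2 + 4×2 + 4×5 + 2×4 + 2×1 + 5×3 = 81
C: 14×4 + 4×3 + 4×3 + 2×2 + 2×3 + 5×4 = 110
D: 14×5 + 4×1 + 4×1 + 2×1 + 2×2 + 5×1 = 89
E: 14×1 + 4×5 + 4×4 + 2×3 + 2×4 + 5×2 = 74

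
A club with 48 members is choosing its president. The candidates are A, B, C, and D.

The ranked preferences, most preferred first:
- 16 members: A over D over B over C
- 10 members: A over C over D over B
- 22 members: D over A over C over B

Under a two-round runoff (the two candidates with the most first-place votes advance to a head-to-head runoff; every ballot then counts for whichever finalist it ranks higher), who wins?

Round 1 first-place votes: A 26, B 0, C 0, D 22. A and D advance.
Runoff: A is ranked above D on 26 ballots, D above A on 22.

A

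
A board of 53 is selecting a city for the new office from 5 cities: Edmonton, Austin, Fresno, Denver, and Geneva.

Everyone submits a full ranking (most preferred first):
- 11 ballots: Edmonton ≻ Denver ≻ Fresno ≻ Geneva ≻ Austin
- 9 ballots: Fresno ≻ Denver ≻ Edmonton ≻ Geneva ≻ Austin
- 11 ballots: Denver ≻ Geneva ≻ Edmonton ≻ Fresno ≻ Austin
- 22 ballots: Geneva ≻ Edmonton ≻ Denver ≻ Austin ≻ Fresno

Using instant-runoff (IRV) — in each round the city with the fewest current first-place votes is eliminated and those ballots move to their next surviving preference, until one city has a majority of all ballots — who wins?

Round 1: Edmonton 11, Austin 0, Fresno 9, Denver 11, Geneva 22. Austin eliminated.
Round 2: Edmonton 11, Fresno 9, Denver 11, Geneva 22. Fresno eliminated.
Round 3: Edmonton 11, Denver 20, Geneva 22. Edmonton eliminated.
Round 4: Denver 31, Geneva 22. Denver has a majority (≥27).

Denver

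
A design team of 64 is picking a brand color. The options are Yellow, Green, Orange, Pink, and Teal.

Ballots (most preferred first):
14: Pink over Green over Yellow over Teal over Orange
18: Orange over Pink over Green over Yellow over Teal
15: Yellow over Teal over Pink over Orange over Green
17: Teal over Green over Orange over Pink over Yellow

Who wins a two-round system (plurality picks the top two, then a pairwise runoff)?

Round 1 first-place votes: Yellow 15, Green 0, Orange 18, Pink 14, Teal 17. Orange and Teal advance.
Runoff: Orange is ranked above Teal on 18 ballots, Teal above Orange on 46.

Teal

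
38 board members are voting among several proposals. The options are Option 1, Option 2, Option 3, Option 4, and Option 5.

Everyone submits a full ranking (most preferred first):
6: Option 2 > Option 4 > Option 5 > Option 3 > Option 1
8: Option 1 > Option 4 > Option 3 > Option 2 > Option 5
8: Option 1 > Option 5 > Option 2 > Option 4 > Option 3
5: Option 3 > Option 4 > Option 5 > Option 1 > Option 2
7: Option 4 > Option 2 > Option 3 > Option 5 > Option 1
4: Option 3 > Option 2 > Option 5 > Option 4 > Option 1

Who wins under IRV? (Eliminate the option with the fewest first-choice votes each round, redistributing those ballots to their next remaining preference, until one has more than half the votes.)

Option 4

Round 1: Option 1 16, Option 2 6, Option 3 9, Option 4 7, Option 5 0. Option 5 eliminated.
Round 2: Option 1 16, Option 2 6, Option 3 9, Option 4 7. Option 2 eliminated.
Round 3: Option 1 16, Option 3 9, Option 4 13. Option 3 eliminated.
Round 4: Option 1 16, Option 4 22. Option 4 has a majority (≥20).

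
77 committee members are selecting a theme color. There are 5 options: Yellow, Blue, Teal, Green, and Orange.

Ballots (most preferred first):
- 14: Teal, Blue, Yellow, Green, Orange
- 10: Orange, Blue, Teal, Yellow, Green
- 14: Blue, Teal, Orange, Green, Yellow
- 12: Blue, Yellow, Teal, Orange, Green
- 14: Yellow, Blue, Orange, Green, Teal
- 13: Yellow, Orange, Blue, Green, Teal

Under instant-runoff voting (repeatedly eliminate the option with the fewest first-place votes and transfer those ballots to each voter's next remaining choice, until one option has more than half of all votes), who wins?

Blue

Round 1: Yellow 27, Blue 26, Teal 14, Green 0, Orange 10. Green eliminated.
Round 2: Yellow 27, Blue 26, Teal 14, Orange 10. Orange eliminated.
Round 3: Yellow 27, Blue 36, Teal 14. Teal eliminated.
Round 4: Yellow 27, Blue 50. Blue has a majority (≥39).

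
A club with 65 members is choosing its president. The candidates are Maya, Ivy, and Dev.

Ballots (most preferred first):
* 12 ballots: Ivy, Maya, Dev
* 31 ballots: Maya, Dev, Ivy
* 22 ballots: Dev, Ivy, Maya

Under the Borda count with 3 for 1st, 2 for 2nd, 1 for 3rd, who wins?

Dev

Maya: 12×2 + 31×3 + 22×1 = 139
Ivy: 12×3 + 31×1 + 22×2 = 111
Dev: 12×1 + 31×2 + 22×3 = 140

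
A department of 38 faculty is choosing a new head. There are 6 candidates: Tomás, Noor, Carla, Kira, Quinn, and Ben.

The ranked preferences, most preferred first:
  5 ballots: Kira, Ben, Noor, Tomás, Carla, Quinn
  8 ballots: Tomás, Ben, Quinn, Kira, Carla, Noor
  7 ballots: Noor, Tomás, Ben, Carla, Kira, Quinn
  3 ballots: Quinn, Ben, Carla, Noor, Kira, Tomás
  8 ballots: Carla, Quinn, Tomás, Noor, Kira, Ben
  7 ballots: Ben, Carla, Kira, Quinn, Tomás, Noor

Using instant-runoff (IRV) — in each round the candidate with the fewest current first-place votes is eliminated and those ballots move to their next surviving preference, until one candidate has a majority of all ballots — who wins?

Tomás

Round 1: Tomás 8, Noor 7, Carla 8, Kira 5, Quinn 3, Ben 7. Quinn eliminated.
Round 2: Tomás 8, Noor 7, Carla 8, Kira 5, Ben 10. Kira eliminated.
Round 3: Tomás 8, Noor 7, Carla 8, Ben 15. Noor eliminated.
Round 4: Tomás 15, Carla 8, Ben 15. Carla eliminated.
Round 5: Tomás 23, Ben 15. Tomás has a majority (≥20).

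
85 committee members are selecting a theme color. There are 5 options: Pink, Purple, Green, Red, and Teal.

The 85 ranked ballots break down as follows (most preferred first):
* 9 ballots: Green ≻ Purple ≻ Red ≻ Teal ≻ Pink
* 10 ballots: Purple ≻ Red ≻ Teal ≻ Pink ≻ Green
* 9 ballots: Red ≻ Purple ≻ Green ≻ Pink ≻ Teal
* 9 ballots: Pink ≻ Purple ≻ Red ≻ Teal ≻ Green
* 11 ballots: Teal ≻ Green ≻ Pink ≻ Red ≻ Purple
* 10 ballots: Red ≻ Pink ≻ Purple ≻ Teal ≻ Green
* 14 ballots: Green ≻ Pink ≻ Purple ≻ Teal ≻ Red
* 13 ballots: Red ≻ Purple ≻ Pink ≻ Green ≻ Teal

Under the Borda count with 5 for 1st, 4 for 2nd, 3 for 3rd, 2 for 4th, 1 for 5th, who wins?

Pink: 9×1 + 10×2 + 9×2 + 9×5 + 11×3 + 10×4 + 14×4 + 13×3 = 260
Purple: 9×4 + 10×5 + 9×4 + 9×4 + 11×1 + 10×3 + 14×3 + 13×4 = 293
Green: 9×5 + 10×1 + 9×3 + 9×1 + 11×4 + 10×1 + 14×5 + 13×2 = 241
Red: 9×3 + 10×4 + 9×5 + 9×3 + 11×2 + 10×5 + 14×1 + 13×5 = 290
Teal: 9×2 + 10×3 + 9×1 + 9×2 + 11×5 + 10×2 + 14×2 + 13×1 = 191

Purple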